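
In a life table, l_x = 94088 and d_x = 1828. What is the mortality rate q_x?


q_x = d_x / l_x
= 1828 / 94088
= 0.0194


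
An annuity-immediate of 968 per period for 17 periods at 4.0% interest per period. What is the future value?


FV = PMT * ((1+i)^n - 1) / i
= 968 * ((1.04)^17 - 1) / 0.04
= 968 * (1.9479 - 1) / 0.04
= 22939.192


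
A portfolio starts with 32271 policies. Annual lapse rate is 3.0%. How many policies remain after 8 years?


remaining = initial * (1 - lapse)^years
= 32271 * (1 - 0.03)^8
= 32271 * 0.783743
= 25292.182


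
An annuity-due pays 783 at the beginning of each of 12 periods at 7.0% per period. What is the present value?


PV_due = PMT * (1-(1+i)^(-n))/i * (1+i)
PV_immediate = 6219.1234
PV_due = 6219.1234 * 1.07
= 6654.462


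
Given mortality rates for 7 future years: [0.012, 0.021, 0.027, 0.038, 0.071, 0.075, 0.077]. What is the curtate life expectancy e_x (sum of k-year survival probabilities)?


e_x = sum_{k=1}^{n} k_p_x
k_p_x values:
  1_p_x = 0.988
  2_p_x = 0.967252
  3_p_x = 0.941136
  4_p_x = 0.905373
  5_p_x = 0.841092
  6_p_x = 0.77801
  7_p_x = 0.718103
e_x = 6.139


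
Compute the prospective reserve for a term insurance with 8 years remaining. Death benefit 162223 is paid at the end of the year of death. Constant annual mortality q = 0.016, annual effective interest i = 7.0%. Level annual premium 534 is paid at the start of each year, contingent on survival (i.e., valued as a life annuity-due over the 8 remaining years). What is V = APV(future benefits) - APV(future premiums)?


v = 1/(1+i) = 0.934579
APV(future benefits) per unit = sum_{k=0}^{7} k_p_x * q * v^(k+1) = 0.090874
APV(future benefits) = 162223 * 0.090874 = 14741.8328
Life annuity-due factor ä_{x:8} = sum_{k=0}^{7} k_p_x * v^k = 6.07719
APV(future premiums) = 534 * 6.07719 = 3245.2197
V = 14741.8328 - 3245.2197
= 11496.6131


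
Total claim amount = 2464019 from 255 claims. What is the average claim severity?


severity = total / number
= 2464019 / 255
= 9662.8196


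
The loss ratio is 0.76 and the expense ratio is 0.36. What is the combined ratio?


Combined ratio = loss ratio + expense ratio
= 0.76 + 0.36
= 1.12


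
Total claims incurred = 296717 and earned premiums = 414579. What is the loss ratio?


Loss ratio = claims / premiums
= 296717 / 414579
= 0.7157


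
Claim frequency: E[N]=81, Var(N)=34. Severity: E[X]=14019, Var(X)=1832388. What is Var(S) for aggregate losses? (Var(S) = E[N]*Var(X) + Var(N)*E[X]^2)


Var(S) = E[N]*Var(X) + Var(N)*E[X]^2
= 81*1832388 + 34*14019^2
= 148423428 + 6682100274
= 6.8305e+09


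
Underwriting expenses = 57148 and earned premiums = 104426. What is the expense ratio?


Expense ratio = expenses / premiums
= 57148 / 104426
= 0.5473


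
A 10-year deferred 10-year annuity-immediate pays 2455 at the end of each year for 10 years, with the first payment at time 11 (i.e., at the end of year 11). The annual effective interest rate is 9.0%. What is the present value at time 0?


PV at time 10 of the 10-year annuity-immediate:
a_n = 2455 * (1-(1+0.09)^(-10))/0.09 = 15755.3497
Discount back 10 years to time 0:
PV = 15755.3497 * (1+0.09)^(-10)
= 15755.3497 * 0.422411
= 6655.23


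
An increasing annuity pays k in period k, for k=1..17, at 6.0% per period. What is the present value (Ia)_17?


(Ia)_n = sum_{k=1}^{n} k * v^k, v = 1/(1+i)
v = 0.943396
Sum computed term by term:
(Ia)_17 = 79.8783


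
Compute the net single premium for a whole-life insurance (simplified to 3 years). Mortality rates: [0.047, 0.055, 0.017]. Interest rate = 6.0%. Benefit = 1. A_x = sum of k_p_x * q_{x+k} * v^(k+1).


v = 0.943396
Year 0: k_p_x=1.0, q=0.047, term=0.04434
Year 1: k_p_x=0.953, q=0.055, term=0.046649
Year 2: k_p_x=0.900585, q=0.017, term=0.012855
A_x = 0.1038


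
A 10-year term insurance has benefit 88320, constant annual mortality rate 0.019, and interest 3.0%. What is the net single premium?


NSP = benefit * sum_{k=0}^{n-1} k_p_x * q * v^(k+1)
With constant q=0.019, v=0.970874
Sum = 0.149592
NSP = 88320 * 0.149592
= 13211.9233


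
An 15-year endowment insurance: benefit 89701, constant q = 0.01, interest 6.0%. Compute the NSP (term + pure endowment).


Term component = 8215.6851
Pure endowment = 15_p_x * v^15 * benefit = 0.860058 * 0.417265 * 89701 = 32191.2043
NSP = 40406.8894


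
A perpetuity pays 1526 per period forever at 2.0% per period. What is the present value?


PV = PMT / i
= 1526 / 0.02
= 76300.0


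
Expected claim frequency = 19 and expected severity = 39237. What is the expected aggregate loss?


E[S] = E[N] * E[X]
= 19 * 39237
= 745503


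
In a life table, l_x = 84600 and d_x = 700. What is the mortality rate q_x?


q_x = d_x / l_x
= 700 / 84600
= 0.0083


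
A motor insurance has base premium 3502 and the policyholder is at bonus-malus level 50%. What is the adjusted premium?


adjusted = base * BM_level / 100
= 3502 * 50 / 100
= 3502 * 0.5
= 1751.0


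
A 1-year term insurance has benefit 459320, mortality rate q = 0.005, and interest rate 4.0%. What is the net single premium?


NSP = benefit * q * v
v = 1/(1+i) = 0.961538
NSP = 459320 * 0.005 * 0.961538
= 2208.2692


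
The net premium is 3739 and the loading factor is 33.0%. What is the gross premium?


Gross = net * (1 + loading)
= 3739 * (1 + 0.33)
= 3739 * 1.33
= 4972.87


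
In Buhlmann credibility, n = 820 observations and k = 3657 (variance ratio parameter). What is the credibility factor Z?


Z = n / (n + k)
= 820 / (820 + 3657)
= 820 / 4477
= 0.1832


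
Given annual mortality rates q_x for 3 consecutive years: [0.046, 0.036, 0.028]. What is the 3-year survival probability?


p_k = 1 - q_k for each year
Survival = product of (1 - q_k)
= 0.954 * 0.964 * 0.972
= 0.8939


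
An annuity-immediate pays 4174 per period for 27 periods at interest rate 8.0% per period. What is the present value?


PV = PMT * (1 - (1+i)^(-n)) / i
= 4174 * (1 - (1+0.08)^(-27)) / 0.08
= 4174 * (1 - 0.125187) / 0.08
= 4174 * 10.935165
= 45643.3778


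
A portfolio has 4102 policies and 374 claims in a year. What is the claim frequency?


frequency = claims / policies
= 374 / 4102
= 0.0912


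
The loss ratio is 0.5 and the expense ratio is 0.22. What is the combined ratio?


Combined ratio = loss ratio + expense ratio
= 0.5 + 0.22
= 0.72


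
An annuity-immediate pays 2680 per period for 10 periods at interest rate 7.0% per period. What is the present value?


PV = PMT * (1 - (1+i)^(-n)) / i
= 2680 * (1 - (1+0.07)^(-10)) / 0.07
= 2680 * (1 - 0.508349) / 0.07
= 2680 * 7.023582
= 18823.1985


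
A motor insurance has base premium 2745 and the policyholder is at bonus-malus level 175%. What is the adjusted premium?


adjusted = base * BM_level / 100
= 2745 * 175 / 100
= 2745 * 1.75
= 4803.75


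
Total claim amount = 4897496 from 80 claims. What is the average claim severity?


severity = total / number
= 4897496 / 80
= 61218.7


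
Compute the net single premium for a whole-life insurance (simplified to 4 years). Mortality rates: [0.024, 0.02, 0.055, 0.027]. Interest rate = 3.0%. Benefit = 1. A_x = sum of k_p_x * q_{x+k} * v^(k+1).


v = 0.970874
Year 0: k_p_x=1.0, q=0.024, term=0.023301
Year 1: k_p_x=0.976, q=0.02, term=0.018399
Year 2: k_p_x=0.95648, q=0.055, term=0.048142
Year 3: k_p_x=0.903874, q=0.027, term=0.021683
A_x = 0.1115


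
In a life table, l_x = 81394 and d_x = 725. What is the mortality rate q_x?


q_x = d_x / l_x
= 725 / 81394
= 0.0089


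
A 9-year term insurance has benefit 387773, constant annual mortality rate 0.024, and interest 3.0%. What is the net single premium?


NSP = benefit * sum_{k=0}^{n-1} k_p_x * q * v^(k+1)
With constant q=0.024, v=0.970874
Sum = 0.170709
NSP = 387773 * 0.170709
= 66196.3941


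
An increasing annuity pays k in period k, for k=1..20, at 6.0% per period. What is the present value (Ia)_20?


(Ia)_n = sum_{k=1}^{n} k * v^k, v = 1/(1+i)
v = 0.943396
Sum computed term by term:
(Ia)_20 = 98.7004


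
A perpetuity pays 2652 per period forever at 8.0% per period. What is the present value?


PV = PMT / i
= 2652 / 0.08
= 33150.0


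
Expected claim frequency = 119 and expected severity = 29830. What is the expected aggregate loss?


E[S] = E[N] * E[X]
= 119 * 29830
= 3.5498e+06


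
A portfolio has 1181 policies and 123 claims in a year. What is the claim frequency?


frequency = claims / policies
= 123 / 1181
= 0.1041


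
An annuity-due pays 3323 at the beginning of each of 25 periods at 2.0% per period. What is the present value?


PV_due = PMT * (1-(1+i)^(-n))/i * (1+i)
PV_immediate = 64876.4459
PV_due = 64876.4459 * 1.02
= 66173.9748


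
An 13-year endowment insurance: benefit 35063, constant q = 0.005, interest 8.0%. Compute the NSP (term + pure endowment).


Term component = 1351.9848
Pure endowment = 13_p_x * v^13 * benefit = 0.936915 * 0.367698 * 35063 = 12079.2592
NSP = 13431.2439


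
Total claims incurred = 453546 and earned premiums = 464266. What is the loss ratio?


Loss ratio = claims / premiums
= 453546 / 464266
= 0.9769


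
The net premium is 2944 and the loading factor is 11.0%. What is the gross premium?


Gross = net * (1 + loading)
= 2944 * (1 + 0.11)
= 2944 * 1.11
= 3267.84


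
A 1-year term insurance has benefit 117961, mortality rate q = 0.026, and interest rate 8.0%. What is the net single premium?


NSP = benefit * q * v
v = 1/(1+i) = 0.925926
NSP = 117961 * 0.026 * 0.925926
= 2839.8019


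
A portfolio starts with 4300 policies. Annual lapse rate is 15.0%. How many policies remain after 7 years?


remaining = initial * (1 - lapse)^years
= 4300 * (1 - 0.15)^7
= 4300 * 0.320577
= 1378.4815


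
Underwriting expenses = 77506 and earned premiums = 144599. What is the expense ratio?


Expense ratio = expenses / premiums
= 77506 / 144599
= 0.536


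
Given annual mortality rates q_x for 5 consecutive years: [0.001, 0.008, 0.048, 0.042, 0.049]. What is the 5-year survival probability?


p_k = 1 - q_k for each year
Survival = product of (1 - q_k)
= 0.999 * 0.992 * 0.952 * 0.958 * 0.951
= 0.8595


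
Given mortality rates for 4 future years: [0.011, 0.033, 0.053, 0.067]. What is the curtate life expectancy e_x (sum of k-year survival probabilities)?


e_x = sum_{k=1}^{n} k_p_x
k_p_x values:
  1_p_x = 0.989
  2_p_x = 0.956363
  3_p_x = 0.905676
  4_p_x = 0.844995
e_x = 3.696


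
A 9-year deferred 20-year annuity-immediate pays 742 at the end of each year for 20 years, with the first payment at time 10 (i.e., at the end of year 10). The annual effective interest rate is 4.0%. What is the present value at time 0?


PV at time 9 of the 20-year annuity-immediate:
a_n = 742 * (1-(1+0.04)^(-20))/0.04 = 10084.0221
Discount back 9 years to time 0:
PV = 10084.0221 * (1+0.04)^(-9)
= 10084.0221 * 0.702587
= 7084.9002


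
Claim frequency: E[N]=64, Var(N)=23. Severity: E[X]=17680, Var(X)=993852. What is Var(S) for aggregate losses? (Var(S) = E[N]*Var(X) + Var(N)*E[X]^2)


Var(S) = E[N]*Var(X) + Var(N)*E[X]^2
= 64*993852 + 23*17680^2
= 63606528 + 7189395200
= 7.2530e+09


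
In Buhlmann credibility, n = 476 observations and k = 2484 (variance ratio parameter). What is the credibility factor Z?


Z = n / (n + k)
= 476 / (476 + 2484)
= 476 / 2960
= 0.1608


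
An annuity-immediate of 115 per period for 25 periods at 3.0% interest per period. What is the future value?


FV = PMT * ((1+i)^n - 1) / i
= 115 * ((1.03)^25 - 1) / 0.03
= 115 * (2.093778 - 1) / 0.03
= 4192.8154


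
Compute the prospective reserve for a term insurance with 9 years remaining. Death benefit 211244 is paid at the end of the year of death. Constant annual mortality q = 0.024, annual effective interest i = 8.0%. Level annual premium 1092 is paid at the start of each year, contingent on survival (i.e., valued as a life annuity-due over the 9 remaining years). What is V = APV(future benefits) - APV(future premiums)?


v = 1/(1+i) = 0.925926
APV(future benefits) per unit = sum_{k=0}^{8} k_p_x * q * v^(k+1) = 0.137998
APV(future benefits) = 211244 * 0.137998 = 29151.2882
Life annuity-due factor ä_{x:9} = sum_{k=0}^{8} k_p_x * v^k = 6.209918
APV(future premiums) = 1092 * 6.209918 = 6781.2307
V = 29151.2882 - 6781.2307
= 22370.0574


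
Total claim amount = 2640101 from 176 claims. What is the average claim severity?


severity = total / number
= 2640101 / 176
= 15000.5739


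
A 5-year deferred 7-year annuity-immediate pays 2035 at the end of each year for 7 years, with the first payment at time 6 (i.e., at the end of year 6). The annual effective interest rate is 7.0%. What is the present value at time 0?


PV at time 5 of the 7-year annuity-immediate:
a_n = 2035 * (1-(1+0.07)^(-7))/0.07 = 10967.2039
Discount back 5 years to time 0:
PV = 10967.2039 * (1+0.07)^(-5)
= 10967.2039 * 0.712986
= 7819.4648


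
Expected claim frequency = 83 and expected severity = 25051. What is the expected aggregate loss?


E[S] = E[N] * E[X]
= 83 * 25051
= 2.0792e+06


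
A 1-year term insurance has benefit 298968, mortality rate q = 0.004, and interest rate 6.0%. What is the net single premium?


NSP = benefit * q * v
v = 1/(1+i) = 0.943396
NSP = 298968 * 0.004 * 0.943396
= 1128.1811


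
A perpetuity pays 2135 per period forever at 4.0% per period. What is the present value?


PV = PMT / i
= 2135 / 0.04
= 53375.0


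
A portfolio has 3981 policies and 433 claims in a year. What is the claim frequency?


frequency = claims / policies
= 433 / 3981
= 0.1088


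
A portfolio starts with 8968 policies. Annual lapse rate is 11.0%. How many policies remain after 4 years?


remaining = initial * (1 - lapse)^years
= 8968 * (1 - 0.11)^4
= 8968 * 0.627422
= 5626.7242


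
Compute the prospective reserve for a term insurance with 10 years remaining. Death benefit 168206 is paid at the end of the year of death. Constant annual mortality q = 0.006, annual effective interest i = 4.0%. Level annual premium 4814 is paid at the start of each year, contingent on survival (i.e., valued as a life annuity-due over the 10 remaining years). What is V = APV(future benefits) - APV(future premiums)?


v = 1/(1+i) = 0.961538
APV(future benefits) per unit = sum_{k=0}^{9} k_p_x * q * v^(k+1) = 0.047464
APV(future benefits) = 168206 * 0.047464 = 7983.7719
Life annuity-due factor ä_{x:10} = sum_{k=0}^{9} k_p_x * v^k = 8.227137
APV(future premiums) = 4814 * 8.227137 = 39605.4372
V = 7983.7719 - 39605.4372
= -31621.6653


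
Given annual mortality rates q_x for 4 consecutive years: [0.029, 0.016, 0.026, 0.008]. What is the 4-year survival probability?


p_k = 1 - q_k for each year
Survival = product of (1 - q_k)
= 0.971 * 0.984 * 0.974 * 0.992
= 0.9232


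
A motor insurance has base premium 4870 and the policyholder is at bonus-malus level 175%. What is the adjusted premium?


adjusted = base * BM_level / 100
= 4870 * 175 / 100
= 4870 * 1.75
= 8522.5


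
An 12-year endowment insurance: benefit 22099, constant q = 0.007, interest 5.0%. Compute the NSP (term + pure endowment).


Term component = 1324.8709
Pure endowment = 12_p_x * v^12 * benefit = 0.91916 * 0.556837 * 22099 = 11310.7659
NSP = 12635.6368


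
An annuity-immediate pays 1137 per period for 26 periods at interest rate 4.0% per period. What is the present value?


PV = PMT * (1 - (1+i)^(-n)) / i
= 1137 * (1 - (1+0.04)^(-26)) / 0.04
= 1137 * (1 - 0.360689) / 0.04
= 1137 * 15.982769
= 18172.4086


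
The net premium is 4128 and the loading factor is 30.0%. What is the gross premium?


Gross = net * (1 + loading)
= 4128 * (1 + 0.3)
= 4128 * 1.3
= 5366.4


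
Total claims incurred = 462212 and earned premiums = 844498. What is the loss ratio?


Loss ratio = claims / premiums
= 462212 / 844498
= 0.5473


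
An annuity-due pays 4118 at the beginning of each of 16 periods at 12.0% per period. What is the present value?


PV_due = PMT * (1-(1+i)^(-n))/i * (1+i)
PV_immediate = 28718.875
PV_due = 28718.875 * 1.12
= 32165.14


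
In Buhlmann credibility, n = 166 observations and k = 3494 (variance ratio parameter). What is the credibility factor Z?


Z = n / (n + k)
= 166 / (166 + 3494)
= 166 / 3660
= 0.0454


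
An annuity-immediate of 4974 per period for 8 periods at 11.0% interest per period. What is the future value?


FV = PMT * ((1+i)^n - 1) / i
= 4974 * ((1.11)^8 - 1) / 0.11
= 4974 * (2.304538 - 1) / 0.11
= 58988.8261


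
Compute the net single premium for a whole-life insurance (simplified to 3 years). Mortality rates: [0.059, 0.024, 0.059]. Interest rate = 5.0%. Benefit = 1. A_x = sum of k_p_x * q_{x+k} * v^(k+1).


v = 0.952381
Year 0: k_p_x=1.0, q=0.059, term=0.05619
Year 1: k_p_x=0.941, q=0.024, term=0.020484
Year 2: k_p_x=0.918416, q=0.059, term=0.046808
A_x = 0.1235


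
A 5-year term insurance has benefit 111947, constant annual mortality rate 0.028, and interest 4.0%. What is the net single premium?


NSP = benefit * sum_{k=0}^{n-1} k_p_x * q * v^(k+1)
With constant q=0.028, v=0.961538
Sum = 0.118126
NSP = 111947 * 0.118126
= 13223.8176


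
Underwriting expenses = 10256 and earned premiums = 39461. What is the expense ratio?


Expense ratio = expenses / premiums
= 10256 / 39461
= 0.2599


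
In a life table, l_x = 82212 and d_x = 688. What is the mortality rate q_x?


q_x = d_x / l_x
= 688 / 82212
= 0.0084


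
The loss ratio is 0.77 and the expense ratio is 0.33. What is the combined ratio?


Combined ratio = loss ratio + expense ratio
= 0.77 + 0.33
= 1.1


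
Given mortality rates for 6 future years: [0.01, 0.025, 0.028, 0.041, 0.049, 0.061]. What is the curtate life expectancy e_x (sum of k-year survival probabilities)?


e_x = sum_{k=1}^{n} k_p_x
k_p_x values:
  1_p_x = 0.99
  2_p_x = 0.96525
  3_p_x = 0.938223
  4_p_x = 0.899756
  5_p_x = 0.855668
  6_p_x = 0.803472
e_x = 5.4524


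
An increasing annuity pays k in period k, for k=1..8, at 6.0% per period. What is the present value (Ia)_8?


(Ia)_n = sum_{k=1}^{n} k * v^k, v = 1/(1+i)
v = 0.943396
Sum computed term by term:
(Ia)_8 = 26.0514


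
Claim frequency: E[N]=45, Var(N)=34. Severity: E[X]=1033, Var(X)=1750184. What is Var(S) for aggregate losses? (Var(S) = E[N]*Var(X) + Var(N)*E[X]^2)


Var(S) = E[N]*Var(X) + Var(N)*E[X]^2
= 45*1750184 + 34*1033^2
= 78758280 + 36281026
= 1.1504e+08


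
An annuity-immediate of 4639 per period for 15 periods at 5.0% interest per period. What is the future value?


FV = PMT * ((1+i)^n - 1) / i
= 4639 * ((1.05)^15 - 1) / 0.05
= 4639 * (2.078928 - 1) / 0.05
= 100102.9565


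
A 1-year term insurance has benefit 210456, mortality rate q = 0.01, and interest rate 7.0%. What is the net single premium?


NSP = benefit * q * v
v = 1/(1+i) = 0.934579
NSP = 210456 * 0.01 * 0.934579
= 1966.8785


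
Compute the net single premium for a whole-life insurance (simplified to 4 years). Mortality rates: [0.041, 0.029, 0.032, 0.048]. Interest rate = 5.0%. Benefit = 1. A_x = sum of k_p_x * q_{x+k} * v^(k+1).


v = 0.952381
Year 0: k_p_x=1.0, q=0.041, term=0.039048
Year 1: k_p_x=0.959, q=0.029, term=0.025225
Year 2: k_p_x=0.931189, q=0.032, term=0.025741
Year 3: k_p_x=0.901391, q=0.048, term=0.035596
A_x = 0.1256


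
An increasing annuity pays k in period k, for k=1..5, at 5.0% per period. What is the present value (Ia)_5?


(Ia)_n = sum_{k=1}^{n} k * v^k, v = 1/(1+i)
v = 0.952381
Sum computed term by term:
(Ia)_5 = 12.5664


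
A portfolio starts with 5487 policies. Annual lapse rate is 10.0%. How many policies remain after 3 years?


remaining = initial * (1 - lapse)^years
= 5487 * (1 - 0.1)^3
= 5487 * 0.729
= 4000.023


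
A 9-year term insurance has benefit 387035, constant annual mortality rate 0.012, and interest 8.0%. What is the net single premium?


NSP = benefit * sum_{k=0}^{n-1} k_p_x * q * v^(k+1)
With constant q=0.012, v=0.925926
Sum = 0.071903
NSP = 387035 * 0.071903
= 27828.9583


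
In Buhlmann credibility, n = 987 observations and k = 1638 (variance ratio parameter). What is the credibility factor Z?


Z = n / (n + k)
= 987 / (987 + 1638)
= 987 / 2625
= 0.376


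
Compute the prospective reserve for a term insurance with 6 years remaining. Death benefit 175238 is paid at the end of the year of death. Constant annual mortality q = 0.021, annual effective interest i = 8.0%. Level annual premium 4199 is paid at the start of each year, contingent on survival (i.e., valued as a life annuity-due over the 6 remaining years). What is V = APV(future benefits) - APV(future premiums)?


v = 1/(1+i) = 0.925926
APV(future benefits) per unit = sum_{k=0}^{5} k_p_x * q * v^(k+1) = 0.092562
APV(future benefits) = 175238 * 0.092562 = 16220.3407
Life annuity-due factor ä_{x:6} = sum_{k=0}^{5} k_p_x * v^k = 4.76032
APV(future premiums) = 4199 * 4.76032 = 19988.5835
V = 16220.3407 - 19988.5835
= -3768.2428


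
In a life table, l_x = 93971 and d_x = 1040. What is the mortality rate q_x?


q_x = d_x / l_x
= 1040 / 93971
= 0.0111


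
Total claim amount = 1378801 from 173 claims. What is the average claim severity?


severity = total / number
= 1378801 / 173
= 7969.948


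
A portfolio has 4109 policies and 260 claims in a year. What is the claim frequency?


frequency = claims / policies
= 260 / 4109
= 0.0633


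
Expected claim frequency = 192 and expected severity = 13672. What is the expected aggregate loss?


E[S] = E[N] * E[X]
= 192 * 13672
= 2.6250e+06


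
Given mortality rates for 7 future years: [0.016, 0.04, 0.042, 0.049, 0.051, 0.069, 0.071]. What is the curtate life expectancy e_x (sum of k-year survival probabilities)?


e_x = sum_{k=1}^{n} k_p_x
k_p_x values:
  1_p_x = 0.984
  2_p_x = 0.94464
  3_p_x = 0.904965
  4_p_x = 0.860622
  5_p_x = 0.81673
  6_p_x = 0.760376
  7_p_x = 0.706389
e_x = 5.9777


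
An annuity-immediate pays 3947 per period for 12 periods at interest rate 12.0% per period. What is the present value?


PV = PMT * (1 - (1+i)^(-n)) / i
= 3947 * (1 - (1+0.12)^(-12)) / 0.12
= 3947 * (1 - 0.256675) / 0.12
= 3947 * 6.194374
= 24449.1951


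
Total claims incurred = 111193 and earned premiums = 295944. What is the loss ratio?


Loss ratio = claims / premiums
= 111193 / 295944
= 0.3757


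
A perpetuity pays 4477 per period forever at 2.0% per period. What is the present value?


PV = PMT / i
= 4477 / 0.02
= 223850.0


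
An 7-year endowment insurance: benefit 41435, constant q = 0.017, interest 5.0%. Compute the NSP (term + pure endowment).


Term component = 3886.7546
Pure endowment = 7_p_x * v^7 * benefit = 0.8869 * 0.710681 * 41435 = 26116.6143
NSP = 30003.3688


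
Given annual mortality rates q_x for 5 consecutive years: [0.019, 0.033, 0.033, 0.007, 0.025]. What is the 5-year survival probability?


p_k = 1 - q_k for each year
Survival = product of (1 - q_k)
= 0.981 * 0.967 * 0.967 * 0.993 * 0.975
= 0.8881


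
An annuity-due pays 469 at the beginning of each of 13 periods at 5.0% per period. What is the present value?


PV_due = PMT * (1-(1+i)^(-n))/i * (1+i)
PV_immediate = 4405.5857
PV_due = 4405.5857 * 1.05
= 4625.865


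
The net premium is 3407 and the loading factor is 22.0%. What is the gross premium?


Gross = net * (1 + loading)
= 3407 * (1 + 0.22)
= 3407 * 1.22
= 4156.54


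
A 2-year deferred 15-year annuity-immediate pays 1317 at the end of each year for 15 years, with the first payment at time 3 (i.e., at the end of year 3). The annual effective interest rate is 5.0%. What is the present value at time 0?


PV at time 2 of the 15-year annuity-immediate:
a_n = 1317 * (1-(1+0.05)^(-15))/0.05 = 13670.0096
Discount back 2 years to time 0:
PV = 13670.0096 * (1+0.05)^(-2)
= 13670.0096 * 0.907029
= 12399.1017


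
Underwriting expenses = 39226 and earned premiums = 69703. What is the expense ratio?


Expense ratio = expenses / premiums
= 39226 / 69703
= 0.5628


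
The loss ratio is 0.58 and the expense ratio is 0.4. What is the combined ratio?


Combined ratio = loss ratio + expense ratio
= 0.58 + 0.4
= 0.98


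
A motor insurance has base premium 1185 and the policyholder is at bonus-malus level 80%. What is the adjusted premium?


adjusted = base * BM_level / 100
= 1185 * 80 / 100
= 1185 * 0.8
= 948.0


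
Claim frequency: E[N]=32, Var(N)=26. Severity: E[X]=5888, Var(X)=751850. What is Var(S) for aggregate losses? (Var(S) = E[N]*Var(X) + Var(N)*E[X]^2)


Var(S) = E[N]*Var(X) + Var(N)*E[X]^2
= 32*751850 + 26*5888^2
= 24059200 + 901382144
= 9.2544e+08


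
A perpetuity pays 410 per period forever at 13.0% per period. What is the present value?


PV = PMT / i
= 410 / 0.13
= 3153.8462


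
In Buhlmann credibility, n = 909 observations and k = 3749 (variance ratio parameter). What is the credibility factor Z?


Z = n / (n + k)
= 909 / (909 + 3749)
= 909 / 4658
= 0.1951


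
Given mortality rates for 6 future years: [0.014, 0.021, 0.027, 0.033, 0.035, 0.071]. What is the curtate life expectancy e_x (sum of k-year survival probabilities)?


e_x = sum_{k=1}^{n} k_p_x
k_p_x values:
  1_p_x = 0.986
  2_p_x = 0.965294
  3_p_x = 0.939231
  4_p_x = 0.908236
  5_p_x = 0.876448
  6_p_x = 0.81422
e_x = 5.4894


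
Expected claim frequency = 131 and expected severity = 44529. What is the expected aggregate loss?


E[S] = E[N] * E[X]
= 131 * 44529
= 5.8333e+06


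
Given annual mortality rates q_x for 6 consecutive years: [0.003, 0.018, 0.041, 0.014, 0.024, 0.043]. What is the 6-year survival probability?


p_k = 1 - q_k for each year
Survival = product of (1 - q_k)
= 0.997 * 0.982 * 0.959 * 0.986 * 0.976 * 0.957
= 0.8647


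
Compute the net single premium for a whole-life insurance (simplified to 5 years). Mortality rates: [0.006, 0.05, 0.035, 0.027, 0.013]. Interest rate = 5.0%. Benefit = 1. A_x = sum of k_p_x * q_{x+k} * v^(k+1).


v = 0.952381
Year 0: k_p_x=1.0, q=0.006, term=0.005714
Year 1: k_p_x=0.994, q=0.05, term=0.045079
Year 2: k_p_x=0.9443, q=0.035, term=0.02855
Year 3: k_p_x=0.911249, q=0.027, term=0.020242
Year 4: k_p_x=0.886646, q=0.013, term=0.009031
A_x = 0.1086


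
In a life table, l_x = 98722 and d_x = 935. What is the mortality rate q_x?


q_x = d_x / l_x
= 935 / 98722
= 0.0095


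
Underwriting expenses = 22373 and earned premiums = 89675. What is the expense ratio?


Expense ratio = expenses / premiums
= 22373 / 89675
= 0.2495


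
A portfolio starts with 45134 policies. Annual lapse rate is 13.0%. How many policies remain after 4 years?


remaining = initial * (1 - lapse)^years
= 45134 * (1 - 0.13)^4
= 45134 * 0.572898
= 25857.1607


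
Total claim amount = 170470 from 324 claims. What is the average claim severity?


severity = total / number
= 170470 / 324
= 526.142


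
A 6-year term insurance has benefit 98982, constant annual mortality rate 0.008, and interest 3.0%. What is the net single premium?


NSP = benefit * sum_{k=0}^{n-1} k_p_x * q * v^(k+1)
With constant q=0.008, v=0.970874
Sum = 0.042509
NSP = 98982 * 0.042509
= 4207.6629


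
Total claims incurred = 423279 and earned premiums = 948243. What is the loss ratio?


Loss ratio = claims / premiums
= 423279 / 948243
= 0.4464


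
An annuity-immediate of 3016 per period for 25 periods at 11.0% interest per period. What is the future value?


FV = PMT * ((1+i)^n - 1) / i
= 3016 * ((1.11)^25 - 1) / 0.11
= 3016 * (13.585464 - 1) / 0.11
= 345070.5348


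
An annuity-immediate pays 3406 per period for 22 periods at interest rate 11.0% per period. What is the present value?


PV = PMT * (1 - (1+i)^(-n)) / i
= 3406 * (1 - (1+0.11)^(-22)) / 0.11
= 3406 * (1 - 0.100669) / 0.11
= 3406 * 8.175739
= 27846.5673


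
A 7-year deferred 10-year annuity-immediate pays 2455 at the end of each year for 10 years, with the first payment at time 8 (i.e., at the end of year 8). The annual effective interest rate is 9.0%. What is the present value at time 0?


PV at time 7 of the 10-year annuity-immediate:
a_n = 2455 * (1-(1+0.09)^(-10))/0.09 = 15755.3497
Discount back 7 years to time 0:
PV = 15755.3497 * (1+0.09)^(-7)
= 15755.3497 * 0.547034
= 8618.7158


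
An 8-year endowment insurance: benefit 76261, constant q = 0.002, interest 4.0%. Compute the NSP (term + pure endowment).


Term component = 1020.1518
Pure endowment = 8_p_x * v^8 * benefit = 0.984112 * 0.73069 * 76261 = 54837.8112
NSP = 55857.963


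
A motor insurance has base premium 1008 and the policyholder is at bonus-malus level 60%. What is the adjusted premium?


adjusted = base * BM_level / 100
= 1008 * 60 / 100
= 1008 * 0.6
= 604.8


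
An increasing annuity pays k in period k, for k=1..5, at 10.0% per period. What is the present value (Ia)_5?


(Ia)_n = sum_{k=1}^{n} k * v^k, v = 1/(1+i)
v = 0.909091
Sum computed term by term:
(Ia)_5 = 10.6526


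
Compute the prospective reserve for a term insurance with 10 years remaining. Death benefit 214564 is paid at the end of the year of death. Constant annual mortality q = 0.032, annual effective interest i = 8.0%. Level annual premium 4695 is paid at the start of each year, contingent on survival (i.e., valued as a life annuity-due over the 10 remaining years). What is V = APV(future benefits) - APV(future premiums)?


v = 1/(1+i) = 0.925926
APV(future benefits) per unit = sum_{k=0}^{9} k_p_x * q * v^(k+1) = 0.190116
APV(future benefits) = 214564 * 0.190116 = 40792.1501
Life annuity-due factor ä_{x:10} = sum_{k=0}^{9} k_p_x * v^k = 6.416431
APV(future premiums) = 4695 * 6.416431 = 30125.1427
V = 40792.1501 - 30125.1427
= 10667.0073


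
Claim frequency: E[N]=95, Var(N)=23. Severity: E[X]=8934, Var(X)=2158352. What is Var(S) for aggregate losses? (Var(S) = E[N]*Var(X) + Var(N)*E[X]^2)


Var(S) = E[N]*Var(X) + Var(N)*E[X]^2
= 95*2158352 + 23*8934^2
= 205043440 + 1835776188
= 2.0408e+09


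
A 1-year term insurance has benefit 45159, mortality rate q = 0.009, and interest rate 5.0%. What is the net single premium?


NSP = benefit * q * v
v = 1/(1+i) = 0.952381
NSP = 45159 * 0.009 * 0.952381
= 387.0771


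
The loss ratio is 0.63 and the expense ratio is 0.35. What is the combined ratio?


Combined ratio = loss ratio + expense ratio
= 0.63 + 0.35
= 0.98


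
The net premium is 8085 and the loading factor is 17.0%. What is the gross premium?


Gross = net * (1 + loading)
= 8085 * (1 + 0.17)
= 8085 * 1.17
= 9459.45


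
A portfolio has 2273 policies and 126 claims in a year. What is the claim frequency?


frequency = claims / policies
= 126 / 2273
= 0.0554


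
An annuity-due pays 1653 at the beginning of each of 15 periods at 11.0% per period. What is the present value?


PV_due = PMT * (1-(1+i)^(-n))/i * (1+i)
PV_immediate = 11886.5074
PV_due = 11886.5074 * 1.11
= 13194.0232


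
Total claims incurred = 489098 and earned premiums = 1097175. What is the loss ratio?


Loss ratio = claims / premiums
= 489098 / 1097175
= 0.4458


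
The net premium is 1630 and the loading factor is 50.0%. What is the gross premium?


Gross = net * (1 + loading)
= 1630 * (1 + 0.5)
= 1630 * 1.5
= 2445.0


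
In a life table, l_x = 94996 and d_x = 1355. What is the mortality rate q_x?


q_x = d_x / l_x
= 1355 / 94996
= 0.0143


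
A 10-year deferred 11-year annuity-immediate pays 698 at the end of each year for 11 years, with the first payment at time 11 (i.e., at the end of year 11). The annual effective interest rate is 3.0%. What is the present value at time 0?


PV at time 10 of the 11-year annuity-immediate:
a_n = 698 * (1-(1+0.03)^(-11))/0.03 = 6458.3316
Discount back 10 years to time 0:
PV = 6458.3316 * (1+0.03)^(-10)
= 6458.3316 * 0.744094
= 4805.6053


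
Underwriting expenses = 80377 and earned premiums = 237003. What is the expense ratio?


Expense ratio = expenses / premiums
= 80377 / 237003
= 0.3391


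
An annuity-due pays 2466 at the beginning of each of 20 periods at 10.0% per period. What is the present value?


PV_due = PMT * (1-(1+i)^(-n))/i * (1+i)
PV_immediate = 20994.4481
PV_due = 20994.4481 * 1.1
= 23093.8929


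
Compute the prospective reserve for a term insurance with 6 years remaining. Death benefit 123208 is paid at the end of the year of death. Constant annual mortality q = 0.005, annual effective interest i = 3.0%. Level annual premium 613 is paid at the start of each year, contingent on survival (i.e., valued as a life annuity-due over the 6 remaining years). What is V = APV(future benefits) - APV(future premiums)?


v = 1/(1+i) = 0.970874
APV(future benefits) per unit = sum_{k=0}^{5} k_p_x * q * v^(k+1) = 0.026761
APV(future benefits) = 123208 * 0.026761 = 3297.1922
Life annuity-due factor ä_{x:6} = sum_{k=0}^{5} k_p_x * v^k = 5.512804
APV(future premiums) = 613 * 5.512804 = 3379.349
V = 3297.1922 - 3379.349
= -82.1568


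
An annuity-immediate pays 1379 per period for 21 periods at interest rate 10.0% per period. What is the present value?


PV = PMT * (1 - (1+i)^(-n)) / i
= 1379 * (1 - (1+0.1)^(-21)) / 0.1
= 1379 * (1 - 0.135131) / 0.1
= 1379 * 8.648694
= 11926.5494


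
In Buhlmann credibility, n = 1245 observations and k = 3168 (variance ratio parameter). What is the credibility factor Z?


Z = n / (n + k)
= 1245 / (1245 + 3168)
= 1245 / 4413
= 0.2821


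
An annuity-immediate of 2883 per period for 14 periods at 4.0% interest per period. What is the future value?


FV = PMT * ((1+i)^n - 1) / i
= 2883 * ((1.04)^14 - 1) / 0.04
= 2883 * (1.731676 - 1) / 0.04
= 52735.58


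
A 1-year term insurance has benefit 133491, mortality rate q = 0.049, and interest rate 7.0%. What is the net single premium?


NSP = benefit * q * v
v = 1/(1+i) = 0.934579
NSP = 133491 * 0.049 * 0.934579
= 6113.1393


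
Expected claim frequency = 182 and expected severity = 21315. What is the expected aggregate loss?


E[S] = E[N] * E[X]
= 182 * 21315
= 3.8793e+06


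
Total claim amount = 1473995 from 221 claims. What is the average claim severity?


severity = total / number
= 1473995 / 221
= 6669.6606


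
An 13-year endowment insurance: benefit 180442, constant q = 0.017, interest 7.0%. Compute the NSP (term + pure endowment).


Term component = 23551.0186
Pure endowment = 13_p_x * v^13 * benefit = 0.800195 * 0.414964 * 180442 = 59916.1989
NSP = 83467.2175


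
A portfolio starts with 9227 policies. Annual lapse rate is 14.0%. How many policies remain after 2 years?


remaining = initial * (1 - lapse)^years
= 9227 * (1 - 0.14)^2
= 9227 * 0.7396
= 6824.2892


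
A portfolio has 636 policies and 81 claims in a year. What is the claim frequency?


frequency = claims / policies
= 81 / 636
= 0.1274


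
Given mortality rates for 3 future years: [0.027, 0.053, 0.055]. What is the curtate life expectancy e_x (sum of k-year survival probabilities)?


e_x = sum_{k=1}^{n} k_p_x
k_p_x values:
  1_p_x = 0.973
  2_p_x = 0.921431
  3_p_x = 0.870752
e_x = 2.7652


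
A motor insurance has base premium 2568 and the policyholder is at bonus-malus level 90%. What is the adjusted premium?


adjusted = base * BM_level / 100
= 2568 * 90 / 100
= 2568 * 0.9
= 2311.2


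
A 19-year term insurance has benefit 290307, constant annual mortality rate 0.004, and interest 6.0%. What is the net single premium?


NSP = benefit * sum_{k=0}^{n-1} k_p_x * q * v^(k+1)
With constant q=0.004, v=0.943396
Sum = 0.043358
NSP = 290307 * 0.043358
= 12587.0196


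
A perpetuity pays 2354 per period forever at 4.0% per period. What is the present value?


PV = PMT / i
= 2354 / 0.04
= 58850.0


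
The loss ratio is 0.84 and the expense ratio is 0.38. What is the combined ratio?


Combined ratio = loss ratio + expense ratio
= 0.84 + 0.38
= 1.22


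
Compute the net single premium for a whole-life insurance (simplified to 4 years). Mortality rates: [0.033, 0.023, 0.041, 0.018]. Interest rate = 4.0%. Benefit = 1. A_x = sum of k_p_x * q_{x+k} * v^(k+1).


v = 0.961538
Year 0: k_p_x=1.0, q=0.033, term=0.031731
Year 1: k_p_x=0.967, q=0.023, term=0.020563
Year 2: k_p_x=0.944759, q=0.041, term=0.034435
Year 3: k_p_x=0.906024, q=0.018, term=0.013941
A_x = 0.1007


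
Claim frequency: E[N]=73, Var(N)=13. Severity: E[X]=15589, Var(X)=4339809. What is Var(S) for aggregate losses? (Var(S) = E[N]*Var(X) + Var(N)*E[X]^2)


Var(S) = E[N]*Var(X) + Var(N)*E[X]^2
= 73*4339809 + 13*15589^2
= 316806057 + 3159219973
= 3.4760e+09


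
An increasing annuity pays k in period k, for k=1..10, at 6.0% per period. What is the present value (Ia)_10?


(Ia)_n = sum_{k=1}^{n} k * v^k, v = 1/(1+i)
v = 0.943396
Sum computed term by term:
(Ia)_10 = 36.9624


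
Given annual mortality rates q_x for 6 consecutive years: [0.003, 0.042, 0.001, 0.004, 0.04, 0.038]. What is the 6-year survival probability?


p_k = 1 - q_k for each year
Survival = product of (1 - q_k)
= 0.997 * 0.958 * 0.999 * 0.996 * 0.96 * 0.962
= 0.8777


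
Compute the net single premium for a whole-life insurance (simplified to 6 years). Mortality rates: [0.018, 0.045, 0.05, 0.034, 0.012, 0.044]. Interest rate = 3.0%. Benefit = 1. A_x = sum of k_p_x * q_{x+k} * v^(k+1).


v = 0.970874
Year 0: k_p_x=1.0, q=0.018, term=0.017476
Year 1: k_p_x=0.982, q=0.045, term=0.041653
Year 2: k_p_x=0.93781, q=0.05, term=0.042911
Year 3: k_p_x=0.890919, q=0.034, term=0.026913
Year 4: k_p_x=0.860628, q=0.012, term=0.008909
Year 5: k_p_x=0.850301, q=0.044, term=0.031333
A_x = 0.1692


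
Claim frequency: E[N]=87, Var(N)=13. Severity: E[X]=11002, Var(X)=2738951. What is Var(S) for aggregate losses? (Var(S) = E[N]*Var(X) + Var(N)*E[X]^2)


Var(S) = E[N]*Var(X) + Var(N)*E[X]^2
= 87*2738951 + 13*11002^2
= 238288737 + 1573572052
= 1.8119e+09


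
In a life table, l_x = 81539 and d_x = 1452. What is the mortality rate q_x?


q_x = d_x / l_x
= 1452 / 81539
= 0.0178


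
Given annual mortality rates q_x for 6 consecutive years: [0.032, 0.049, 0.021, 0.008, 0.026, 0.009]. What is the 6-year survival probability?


p_k = 1 - q_k for each year
Survival = product of (1 - q_k)
= 0.968 * 0.951 * 0.979 * 0.992 * 0.974 * 0.991
= 0.8629


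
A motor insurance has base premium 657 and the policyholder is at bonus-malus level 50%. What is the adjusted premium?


adjusted = base * BM_level / 100
= 657 * 50 / 100
= 657 * 0.5
= 328.5


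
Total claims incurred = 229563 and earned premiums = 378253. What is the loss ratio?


Loss ratio = claims / premiums
= 229563 / 378253
= 0.6069


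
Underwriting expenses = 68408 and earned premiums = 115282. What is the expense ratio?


Expense ratio = expenses / premiums
= 68408 / 115282
= 0.5934


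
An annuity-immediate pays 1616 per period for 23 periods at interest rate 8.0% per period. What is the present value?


PV = PMT * (1 - (1+i)^(-n)) / i
= 1616 * (1 - (1+0.08)^(-23)) / 0.08
= 1616 * (1 - 0.170315) / 0.08
= 1616 * 10.371059
= 16759.6313


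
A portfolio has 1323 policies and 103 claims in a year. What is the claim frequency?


frequency = claims / policies
= 103 / 1323
= 0.0779


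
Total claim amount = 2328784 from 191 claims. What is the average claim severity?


severity = total / number
= 2328784 / 191
= 12192.5864


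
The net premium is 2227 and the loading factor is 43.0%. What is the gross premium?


Gross = net * (1 + loading)
= 2227 * (1 + 0.43)
= 2227 * 1.43
= 3184.61


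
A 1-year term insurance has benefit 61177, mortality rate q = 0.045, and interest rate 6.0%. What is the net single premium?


NSP = benefit * q * v
v = 1/(1+i) = 0.943396
NSP = 61177 * 0.045 * 0.943396
= 2597.1368


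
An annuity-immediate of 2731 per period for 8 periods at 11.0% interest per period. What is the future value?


FV = PMT * ((1+i)^n - 1) / i
= 2731 * ((1.11)^8 - 1) / 0.11
= 2731 * (2.304538 - 1) / 0.11
= 32388.115
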